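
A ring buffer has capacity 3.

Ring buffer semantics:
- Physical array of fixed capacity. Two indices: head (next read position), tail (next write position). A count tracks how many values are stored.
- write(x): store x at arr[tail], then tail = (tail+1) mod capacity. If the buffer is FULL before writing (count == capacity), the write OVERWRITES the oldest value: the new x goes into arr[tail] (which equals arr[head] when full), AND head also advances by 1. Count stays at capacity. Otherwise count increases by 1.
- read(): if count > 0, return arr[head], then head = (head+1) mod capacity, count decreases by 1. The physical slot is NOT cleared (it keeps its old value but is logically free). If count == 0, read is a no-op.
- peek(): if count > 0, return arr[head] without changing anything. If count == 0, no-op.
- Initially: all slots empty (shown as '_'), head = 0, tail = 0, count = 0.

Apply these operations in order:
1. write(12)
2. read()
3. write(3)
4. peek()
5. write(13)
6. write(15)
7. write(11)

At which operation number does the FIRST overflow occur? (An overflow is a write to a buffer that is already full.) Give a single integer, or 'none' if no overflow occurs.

Answer: 7

Derivation:
After op 1 (write(12)): arr=[12 _ _] head=0 tail=1 count=1
After op 2 (read()): arr=[12 _ _] head=1 tail=1 count=0
After op 3 (write(3)): arr=[12 3 _] head=1 tail=2 count=1
After op 4 (peek()): arr=[12 3 _] head=1 tail=2 count=1
After op 5 (write(13)): arr=[12 3 13] head=1 tail=0 count=2
After op 6 (write(15)): arr=[15 3 13] head=1 tail=1 count=3
After op 7 (write(11)): arr=[15 11 13] head=2 tail=2 count=3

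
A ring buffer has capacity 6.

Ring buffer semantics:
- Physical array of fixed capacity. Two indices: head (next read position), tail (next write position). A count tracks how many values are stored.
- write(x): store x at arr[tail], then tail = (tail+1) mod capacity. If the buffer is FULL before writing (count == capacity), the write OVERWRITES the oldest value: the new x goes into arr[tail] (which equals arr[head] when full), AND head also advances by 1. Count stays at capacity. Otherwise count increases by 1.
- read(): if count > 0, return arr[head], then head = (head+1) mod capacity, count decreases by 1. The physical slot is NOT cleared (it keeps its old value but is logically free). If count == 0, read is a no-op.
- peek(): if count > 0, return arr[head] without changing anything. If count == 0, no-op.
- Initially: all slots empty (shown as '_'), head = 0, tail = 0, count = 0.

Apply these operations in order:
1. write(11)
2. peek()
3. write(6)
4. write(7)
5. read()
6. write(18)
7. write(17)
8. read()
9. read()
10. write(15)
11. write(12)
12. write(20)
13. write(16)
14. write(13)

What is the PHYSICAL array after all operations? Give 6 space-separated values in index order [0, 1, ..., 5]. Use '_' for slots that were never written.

After op 1 (write(11)): arr=[11 _ _ _ _ _] head=0 tail=1 count=1
After op 2 (peek()): arr=[11 _ _ _ _ _] head=0 tail=1 count=1
After op 3 (write(6)): arr=[11 6 _ _ _ _] head=0 tail=2 count=2
After op 4 (write(7)): arr=[11 6 7 _ _ _] head=0 tail=3 count=3
After op 5 (read()): arr=[11 6 7 _ _ _] head=1 tail=3 count=2
After op 6 (write(18)): arr=[11 6 7 18 _ _] head=1 tail=4 count=3
After op 7 (write(17)): arr=[11 6 7 18 17 _] head=1 tail=5 count=4
After op 8 (read()): arr=[11 6 7 18 17 _] head=2 tail=5 count=3
After op 9 (read()): arr=[11 6 7 18 17 _] head=3 tail=5 count=2
After op 10 (write(15)): arr=[11 6 7 18 17 15] head=3 tail=0 count=3
After op 11 (write(12)): arr=[12 6 7 18 17 15] head=3 tail=1 count=4
After op 12 (write(20)): arr=[12 20 7 18 17 15] head=3 tail=2 count=5
After op 13 (write(16)): arr=[12 20 16 18 17 15] head=3 tail=3 count=6
After op 14 (write(13)): arr=[12 20 16 13 17 15] head=4 tail=4 count=6

Answer: 12 20 16 13 17 15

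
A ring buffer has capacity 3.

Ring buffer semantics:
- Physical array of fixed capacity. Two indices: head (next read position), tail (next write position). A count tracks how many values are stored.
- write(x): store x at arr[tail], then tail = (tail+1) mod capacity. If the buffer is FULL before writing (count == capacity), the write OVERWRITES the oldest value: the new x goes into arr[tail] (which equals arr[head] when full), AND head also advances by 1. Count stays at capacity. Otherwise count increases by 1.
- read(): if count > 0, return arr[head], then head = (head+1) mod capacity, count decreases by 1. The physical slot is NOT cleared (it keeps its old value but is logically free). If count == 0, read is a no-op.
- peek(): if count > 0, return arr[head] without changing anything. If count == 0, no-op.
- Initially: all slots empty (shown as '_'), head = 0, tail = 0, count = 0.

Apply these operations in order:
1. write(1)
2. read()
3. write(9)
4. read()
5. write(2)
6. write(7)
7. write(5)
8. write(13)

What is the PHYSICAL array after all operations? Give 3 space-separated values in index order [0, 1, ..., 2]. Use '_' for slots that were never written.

After op 1 (write(1)): arr=[1 _ _] head=0 tail=1 count=1
After op 2 (read()): arr=[1 _ _] head=1 tail=1 count=0
After op 3 (write(9)): arr=[1 9 _] head=1 tail=2 count=1
After op 4 (read()): arr=[1 9 _] head=2 tail=2 count=0
After op 5 (write(2)): arr=[1 9 2] head=2 tail=0 count=1
After op 6 (write(7)): arr=[7 9 2] head=2 tail=1 count=2
After op 7 (write(5)): arr=[7 5 2] head=2 tail=2 count=3
After op 8 (write(13)): arr=[7 5 13] head=0 tail=0 count=3

Answer: 7 5 13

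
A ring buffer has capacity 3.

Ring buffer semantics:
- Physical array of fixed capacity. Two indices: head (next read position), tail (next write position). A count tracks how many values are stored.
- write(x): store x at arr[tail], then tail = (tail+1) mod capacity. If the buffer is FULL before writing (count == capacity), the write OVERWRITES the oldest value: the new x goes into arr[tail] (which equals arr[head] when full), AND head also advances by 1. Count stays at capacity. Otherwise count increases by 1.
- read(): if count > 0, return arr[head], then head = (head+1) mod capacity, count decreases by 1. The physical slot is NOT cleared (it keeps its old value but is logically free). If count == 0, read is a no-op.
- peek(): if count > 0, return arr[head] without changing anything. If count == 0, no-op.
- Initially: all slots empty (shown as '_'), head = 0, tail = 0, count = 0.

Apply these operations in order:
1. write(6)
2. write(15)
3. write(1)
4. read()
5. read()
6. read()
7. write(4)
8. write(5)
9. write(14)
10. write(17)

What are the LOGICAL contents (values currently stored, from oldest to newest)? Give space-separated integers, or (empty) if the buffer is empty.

Answer: 5 14 17

Derivation:
After op 1 (write(6)): arr=[6 _ _] head=0 tail=1 count=1
After op 2 (write(15)): arr=[6 15 _] head=0 tail=2 count=2
After op 3 (write(1)): arr=[6 15 1] head=0 tail=0 count=3
After op 4 (read()): arr=[6 15 1] head=1 tail=0 count=2
After op 5 (read()): arr=[6 15 1] head=2 tail=0 count=1
After op 6 (read()): arr=[6 15 1] head=0 tail=0 count=0
After op 7 (write(4)): arr=[4 15 1] head=0 tail=1 count=1
After op 8 (write(5)): arr=[4 5 1] head=0 tail=2 count=2
After op 9 (write(14)): arr=[4 5 14] head=0 tail=0 count=3
After op 10 (write(17)): arr=[17 5 14] head=1 tail=1 count=3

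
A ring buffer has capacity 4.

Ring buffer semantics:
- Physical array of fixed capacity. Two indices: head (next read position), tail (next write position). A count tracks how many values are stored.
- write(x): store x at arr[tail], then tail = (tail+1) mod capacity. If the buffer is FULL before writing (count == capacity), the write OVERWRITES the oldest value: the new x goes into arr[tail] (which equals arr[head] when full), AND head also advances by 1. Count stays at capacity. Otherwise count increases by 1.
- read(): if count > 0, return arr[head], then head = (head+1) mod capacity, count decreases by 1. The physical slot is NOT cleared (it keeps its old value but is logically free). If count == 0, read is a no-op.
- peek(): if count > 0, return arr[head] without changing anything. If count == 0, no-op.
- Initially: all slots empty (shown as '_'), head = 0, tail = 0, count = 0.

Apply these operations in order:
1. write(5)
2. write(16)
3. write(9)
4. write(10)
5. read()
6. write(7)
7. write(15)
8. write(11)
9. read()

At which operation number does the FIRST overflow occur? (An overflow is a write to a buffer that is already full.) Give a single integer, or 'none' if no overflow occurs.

Answer: 7

Derivation:
After op 1 (write(5)): arr=[5 _ _ _] head=0 tail=1 count=1
After op 2 (write(16)): arr=[5 16 _ _] head=0 tail=2 count=2
After op 3 (write(9)): arr=[5 16 9 _] head=0 tail=3 count=3
After op 4 (write(10)): arr=[5 16 9 10] head=0 tail=0 count=4
After op 5 (read()): arr=[5 16 9 10] head=1 tail=0 count=3
After op 6 (write(7)): arr=[7 16 9 10] head=1 tail=1 count=4
After op 7 (write(15)): arr=[7 15 9 10] head=2 tail=2 count=4
After op 8 (write(11)): arr=[7 15 11 10] head=3 tail=3 count=4
After op 9 (read()): arr=[7 15 11 10] head=0 tail=3 count=3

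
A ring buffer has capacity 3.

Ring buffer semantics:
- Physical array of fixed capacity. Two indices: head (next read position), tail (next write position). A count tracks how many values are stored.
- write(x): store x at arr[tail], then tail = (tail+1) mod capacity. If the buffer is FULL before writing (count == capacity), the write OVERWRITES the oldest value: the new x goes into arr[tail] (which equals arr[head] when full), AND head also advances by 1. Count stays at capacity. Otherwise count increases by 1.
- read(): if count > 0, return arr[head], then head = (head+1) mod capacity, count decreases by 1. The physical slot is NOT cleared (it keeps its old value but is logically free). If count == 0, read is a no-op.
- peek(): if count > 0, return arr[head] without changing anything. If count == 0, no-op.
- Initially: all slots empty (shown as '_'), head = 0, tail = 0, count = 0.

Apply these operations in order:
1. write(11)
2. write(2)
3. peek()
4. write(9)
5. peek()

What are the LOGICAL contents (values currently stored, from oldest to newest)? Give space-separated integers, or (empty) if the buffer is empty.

After op 1 (write(11)): arr=[11 _ _] head=0 tail=1 count=1
After op 2 (write(2)): arr=[11 2 _] head=0 tail=2 count=2
After op 3 (peek()): arr=[11 2 _] head=0 tail=2 count=2
After op 4 (write(9)): arr=[11 2 9] head=0 tail=0 count=3
After op 5 (peek()): arr=[11 2 9] head=0 tail=0 count=3

Answer: 11 2 9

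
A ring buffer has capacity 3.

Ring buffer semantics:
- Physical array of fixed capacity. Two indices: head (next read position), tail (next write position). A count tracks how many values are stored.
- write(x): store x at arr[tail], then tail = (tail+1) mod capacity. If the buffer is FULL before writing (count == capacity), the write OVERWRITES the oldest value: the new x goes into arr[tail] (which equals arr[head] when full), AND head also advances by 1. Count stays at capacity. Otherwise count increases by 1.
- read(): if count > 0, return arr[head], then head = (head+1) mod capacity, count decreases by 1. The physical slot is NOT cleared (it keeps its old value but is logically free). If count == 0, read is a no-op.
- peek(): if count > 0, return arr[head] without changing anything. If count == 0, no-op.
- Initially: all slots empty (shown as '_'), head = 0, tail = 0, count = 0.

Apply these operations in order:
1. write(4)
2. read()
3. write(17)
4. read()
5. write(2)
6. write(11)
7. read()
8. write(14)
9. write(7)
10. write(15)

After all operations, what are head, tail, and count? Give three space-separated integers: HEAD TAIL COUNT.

Answer: 1 1 3

Derivation:
After op 1 (write(4)): arr=[4 _ _] head=0 tail=1 count=1
After op 2 (read()): arr=[4 _ _] head=1 tail=1 count=0
After op 3 (write(17)): arr=[4 17 _] head=1 tail=2 count=1
After op 4 (read()): arr=[4 17 _] head=2 tail=2 count=0
After op 5 (write(2)): arr=[4 17 2] head=2 tail=0 count=1
After op 6 (write(11)): arr=[11 17 2] head=2 tail=1 count=2
After op 7 (read()): arr=[11 17 2] head=0 tail=1 count=1
After op 8 (write(14)): arr=[11 14 2] head=0 tail=2 count=2
After op 9 (write(7)): arr=[11 14 7] head=0 tail=0 count=3
After op 10 (write(15)): arr=[15 14 7] head=1 tail=1 count=3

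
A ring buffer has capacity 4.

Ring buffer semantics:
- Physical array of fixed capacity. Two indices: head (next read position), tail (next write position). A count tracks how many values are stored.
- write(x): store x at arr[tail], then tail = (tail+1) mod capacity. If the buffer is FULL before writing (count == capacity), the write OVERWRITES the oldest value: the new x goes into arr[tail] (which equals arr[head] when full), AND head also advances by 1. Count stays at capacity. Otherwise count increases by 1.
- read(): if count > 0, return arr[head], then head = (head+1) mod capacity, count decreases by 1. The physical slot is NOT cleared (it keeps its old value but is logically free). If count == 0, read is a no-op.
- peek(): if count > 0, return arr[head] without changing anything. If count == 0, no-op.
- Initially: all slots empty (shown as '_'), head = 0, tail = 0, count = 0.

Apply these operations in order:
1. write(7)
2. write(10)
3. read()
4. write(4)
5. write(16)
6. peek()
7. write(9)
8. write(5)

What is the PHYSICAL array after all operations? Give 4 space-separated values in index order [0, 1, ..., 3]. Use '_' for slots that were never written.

After op 1 (write(7)): arr=[7 _ _ _] head=0 tail=1 count=1
After op 2 (write(10)): arr=[7 10 _ _] head=0 tail=2 count=2
After op 3 (read()): arr=[7 10 _ _] head=1 tail=2 count=1
After op 4 (write(4)): arr=[7 10 4 _] head=1 tail=3 count=2
After op 5 (write(16)): arr=[7 10 4 16] head=1 tail=0 count=3
After op 6 (peek()): arr=[7 10 4 16] head=1 tail=0 count=3
After op 7 (write(9)): arr=[9 10 4 16] head=1 tail=1 count=4
After op 8 (write(5)): arr=[9 5 4 16] head=2 tail=2 count=4

Answer: 9 5 4 16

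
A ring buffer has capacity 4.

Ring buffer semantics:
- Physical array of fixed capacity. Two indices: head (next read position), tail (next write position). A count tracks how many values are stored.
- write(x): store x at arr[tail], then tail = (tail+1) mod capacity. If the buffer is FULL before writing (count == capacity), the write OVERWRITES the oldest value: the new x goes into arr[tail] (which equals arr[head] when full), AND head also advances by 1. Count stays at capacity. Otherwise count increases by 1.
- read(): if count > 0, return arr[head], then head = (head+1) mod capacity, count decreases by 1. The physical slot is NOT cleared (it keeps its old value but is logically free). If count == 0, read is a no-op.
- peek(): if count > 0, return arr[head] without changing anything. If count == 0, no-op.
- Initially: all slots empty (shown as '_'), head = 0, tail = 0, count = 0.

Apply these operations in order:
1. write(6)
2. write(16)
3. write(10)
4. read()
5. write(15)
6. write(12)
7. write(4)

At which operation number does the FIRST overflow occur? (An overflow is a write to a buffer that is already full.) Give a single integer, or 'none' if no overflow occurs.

After op 1 (write(6)): arr=[6 _ _ _] head=0 tail=1 count=1
After op 2 (write(16)): arr=[6 16 _ _] head=0 tail=2 count=2
After op 3 (write(10)): arr=[6 16 10 _] head=0 tail=3 count=3
After op 4 (read()): arr=[6 16 10 _] head=1 tail=3 count=2
After op 5 (write(15)): arr=[6 16 10 15] head=1 tail=0 count=3
After op 6 (write(12)): arr=[12 16 10 15] head=1 tail=1 count=4
After op 7 (write(4)): arr=[12 4 10 15] head=2 tail=2 count=4

Answer: 7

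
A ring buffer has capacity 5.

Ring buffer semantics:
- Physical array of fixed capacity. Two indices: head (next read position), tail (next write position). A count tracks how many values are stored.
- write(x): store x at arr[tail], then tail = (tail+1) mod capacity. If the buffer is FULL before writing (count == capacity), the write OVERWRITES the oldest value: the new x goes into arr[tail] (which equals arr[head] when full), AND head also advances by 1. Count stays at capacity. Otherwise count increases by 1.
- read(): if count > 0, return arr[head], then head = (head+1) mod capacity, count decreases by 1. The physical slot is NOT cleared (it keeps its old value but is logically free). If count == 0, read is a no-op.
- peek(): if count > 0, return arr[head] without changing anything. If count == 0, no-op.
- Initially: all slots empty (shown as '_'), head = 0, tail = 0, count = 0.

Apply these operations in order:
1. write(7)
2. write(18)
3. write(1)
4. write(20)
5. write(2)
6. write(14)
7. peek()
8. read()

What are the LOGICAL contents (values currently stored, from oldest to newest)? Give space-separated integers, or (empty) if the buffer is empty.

Answer: 1 20 2 14

Derivation:
After op 1 (write(7)): arr=[7 _ _ _ _] head=0 tail=1 count=1
After op 2 (write(18)): arr=[7 18 _ _ _] head=0 tail=2 count=2
After op 3 (write(1)): arr=[7 18 1 _ _] head=0 tail=3 count=3
After op 4 (write(20)): arr=[7 18 1 20 _] head=0 tail=4 count=4
After op 5 (write(2)): arr=[7 18 1 20 2] head=0 tail=0 count=5
After op 6 (write(14)): arr=[14 18 1 20 2] head=1 tail=1 count=5
After op 7 (peek()): arr=[14 18 1 20 2] head=1 tail=1 count=5
After op 8 (read()): arr=[14 18 1 20 2] head=2 tail=1 count=4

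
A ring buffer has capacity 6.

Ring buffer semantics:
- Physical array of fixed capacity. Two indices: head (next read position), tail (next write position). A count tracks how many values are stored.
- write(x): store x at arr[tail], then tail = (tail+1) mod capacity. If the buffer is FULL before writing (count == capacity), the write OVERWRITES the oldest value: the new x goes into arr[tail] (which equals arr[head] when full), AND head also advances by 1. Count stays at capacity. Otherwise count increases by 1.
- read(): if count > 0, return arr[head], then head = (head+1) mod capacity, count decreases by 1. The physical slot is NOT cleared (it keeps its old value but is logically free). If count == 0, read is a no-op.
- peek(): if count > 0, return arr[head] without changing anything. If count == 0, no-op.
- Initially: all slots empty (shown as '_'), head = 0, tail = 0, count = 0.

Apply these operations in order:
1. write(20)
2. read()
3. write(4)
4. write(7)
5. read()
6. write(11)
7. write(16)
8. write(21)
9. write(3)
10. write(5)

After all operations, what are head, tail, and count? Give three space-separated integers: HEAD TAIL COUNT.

Answer: 2 2 6

Derivation:
After op 1 (write(20)): arr=[20 _ _ _ _ _] head=0 tail=1 count=1
After op 2 (read()): arr=[20 _ _ _ _ _] head=1 tail=1 count=0
After op 3 (write(4)): arr=[20 4 _ _ _ _] head=1 tail=2 count=1
After op 4 (write(7)): arr=[20 4 7 _ _ _] head=1 tail=3 count=2
After op 5 (read()): arr=[20 4 7 _ _ _] head=2 tail=3 count=1
After op 6 (write(11)): arr=[20 4 7 11 _ _] head=2 tail=4 count=2
After op 7 (write(16)): arr=[20 4 7 11 16 _] head=2 tail=5 count=3
After op 8 (write(21)): arr=[20 4 7 11 16 21] head=2 tail=0 count=4
After op 9 (write(3)): arr=[3 4 7 11 16 21] head=2 tail=1 count=5
After op 10 (write(5)): arr=[3 5 7 11 16 21] head=2 tail=2 count=6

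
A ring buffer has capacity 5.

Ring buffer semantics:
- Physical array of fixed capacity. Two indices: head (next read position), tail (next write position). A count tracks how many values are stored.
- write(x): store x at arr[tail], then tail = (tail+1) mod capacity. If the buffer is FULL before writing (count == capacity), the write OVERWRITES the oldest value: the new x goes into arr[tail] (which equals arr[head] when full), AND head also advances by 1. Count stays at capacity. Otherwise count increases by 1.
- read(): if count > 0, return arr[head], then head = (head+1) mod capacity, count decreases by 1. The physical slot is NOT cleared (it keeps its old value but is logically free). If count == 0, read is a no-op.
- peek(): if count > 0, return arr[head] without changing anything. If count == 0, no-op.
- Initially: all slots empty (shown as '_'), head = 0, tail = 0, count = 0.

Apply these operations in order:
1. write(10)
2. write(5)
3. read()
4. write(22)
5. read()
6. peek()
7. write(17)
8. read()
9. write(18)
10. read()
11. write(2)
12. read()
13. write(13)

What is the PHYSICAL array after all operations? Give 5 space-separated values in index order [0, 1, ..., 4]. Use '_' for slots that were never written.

After op 1 (write(10)): arr=[10 _ _ _ _] head=0 tail=1 count=1
After op 2 (write(5)): arr=[10 5 _ _ _] head=0 tail=2 count=2
After op 3 (read()): arr=[10 5 _ _ _] head=1 tail=2 count=1
After op 4 (write(22)): arr=[10 5 22 _ _] head=1 tail=3 count=2
After op 5 (read()): arr=[10 5 22 _ _] head=2 tail=3 count=1
After op 6 (peek()): arr=[10 5 22 _ _] head=2 tail=3 count=1
After op 7 (write(17)): arr=[10 5 22 17 _] head=2 tail=4 count=2
After op 8 (read()): arr=[10 5 22 17 _] head=3 tail=4 count=1
After op 9 (write(18)): arr=[10 5 22 17 18] head=3 tail=0 count=2
After op 10 (read()): arr=[10 5 22 17 18] head=4 tail=0 count=1
After op 11 (write(2)): arr=[2 5 22 17 18] head=4 tail=1 count=2
After op 12 (read()): arr=[2 5 22 17 18] head=0 tail=1 count=1
After op 13 (write(13)): arr=[2 13 22 17 18] head=0 tail=2 count=2

Answer: 2 13 22 17 18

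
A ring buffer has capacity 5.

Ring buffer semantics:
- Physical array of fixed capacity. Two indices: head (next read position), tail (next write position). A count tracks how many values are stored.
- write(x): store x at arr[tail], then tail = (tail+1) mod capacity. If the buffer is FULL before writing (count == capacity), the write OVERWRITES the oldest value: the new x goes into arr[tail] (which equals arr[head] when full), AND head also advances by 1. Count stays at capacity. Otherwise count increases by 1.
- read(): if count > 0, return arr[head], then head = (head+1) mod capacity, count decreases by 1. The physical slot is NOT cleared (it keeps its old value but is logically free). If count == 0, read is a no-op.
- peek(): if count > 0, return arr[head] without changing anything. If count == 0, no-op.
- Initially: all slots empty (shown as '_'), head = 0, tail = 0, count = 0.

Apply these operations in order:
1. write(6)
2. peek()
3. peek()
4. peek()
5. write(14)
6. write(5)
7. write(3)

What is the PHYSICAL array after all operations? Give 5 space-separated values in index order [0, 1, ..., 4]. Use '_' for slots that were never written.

Answer: 6 14 5 3 _

Derivation:
After op 1 (write(6)): arr=[6 _ _ _ _] head=0 tail=1 count=1
After op 2 (peek()): arr=[6 _ _ _ _] head=0 tail=1 count=1
After op 3 (peek()): arr=[6 _ _ _ _] head=0 tail=1 count=1
After op 4 (peek()): arr=[6 _ _ _ _] head=0 tail=1 count=1
After op 5 (write(14)): arr=[6 14 _ _ _] head=0 tail=2 count=2
After op 6 (write(5)): arr=[6 14 5 _ _] head=0 tail=3 count=3
After op 7 (write(3)): arr=[6 14 5 3 _] head=0 tail=4 count=4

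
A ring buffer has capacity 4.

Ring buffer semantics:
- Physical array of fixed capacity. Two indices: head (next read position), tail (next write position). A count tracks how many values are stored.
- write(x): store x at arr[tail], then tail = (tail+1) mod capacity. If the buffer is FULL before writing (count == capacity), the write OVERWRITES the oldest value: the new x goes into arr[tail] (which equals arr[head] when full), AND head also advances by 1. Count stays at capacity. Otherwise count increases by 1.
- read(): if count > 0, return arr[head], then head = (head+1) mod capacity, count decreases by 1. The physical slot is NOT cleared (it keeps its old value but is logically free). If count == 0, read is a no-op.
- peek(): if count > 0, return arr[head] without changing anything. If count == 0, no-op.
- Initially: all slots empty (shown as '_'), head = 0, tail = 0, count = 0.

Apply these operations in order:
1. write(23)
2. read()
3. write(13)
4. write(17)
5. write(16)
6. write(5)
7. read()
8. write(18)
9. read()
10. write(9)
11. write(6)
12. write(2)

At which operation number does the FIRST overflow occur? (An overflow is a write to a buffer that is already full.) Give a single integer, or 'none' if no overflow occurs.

Answer: 11

Derivation:
After op 1 (write(23)): arr=[23 _ _ _] head=0 tail=1 count=1
After op 2 (read()): arr=[23 _ _ _] head=1 tail=1 count=0
After op 3 (write(13)): arr=[23 13 _ _] head=1 tail=2 count=1
After op 4 (write(17)): arr=[23 13 17 _] head=1 tail=3 count=2
After op 5 (write(16)): arr=[23 13 17 16] head=1 tail=0 count=3
After op 6 (write(5)): arr=[5 13 17 16] head=1 tail=1 count=4
After op 7 (read()): arr=[5 13 17 16] head=2 tail=1 count=3
After op 8 (write(18)): arr=[5 18 17 16] head=2 tail=2 count=4
After op 9 (read()): arr=[5 18 17 16] head=3 tail=2 count=3
After op 10 (write(9)): arr=[5 18 9 16] head=3 tail=3 count=4
After op 11 (write(6)): arr=[5 18 9 6] head=0 tail=0 count=4
After op 12 (write(2)): arr=[2 18 9 6] head=1 tail=1 count=4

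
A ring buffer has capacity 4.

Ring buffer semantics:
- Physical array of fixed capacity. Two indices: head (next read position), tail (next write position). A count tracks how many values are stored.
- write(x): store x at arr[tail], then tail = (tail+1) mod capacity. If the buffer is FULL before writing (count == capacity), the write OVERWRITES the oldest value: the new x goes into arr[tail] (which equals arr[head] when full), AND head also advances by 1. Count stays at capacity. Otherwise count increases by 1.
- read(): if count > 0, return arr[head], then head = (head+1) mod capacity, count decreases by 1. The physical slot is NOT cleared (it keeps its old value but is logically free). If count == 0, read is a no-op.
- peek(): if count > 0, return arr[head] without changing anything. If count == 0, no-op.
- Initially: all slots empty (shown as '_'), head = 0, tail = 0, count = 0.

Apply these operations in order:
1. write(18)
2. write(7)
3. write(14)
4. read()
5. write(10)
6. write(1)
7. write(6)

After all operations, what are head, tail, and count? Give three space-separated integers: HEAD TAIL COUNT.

After op 1 (write(18)): arr=[18 _ _ _] head=0 tail=1 count=1
After op 2 (write(7)): arr=[18 7 _ _] head=0 tail=2 count=2
After op 3 (write(14)): arr=[18 7 14 _] head=0 tail=3 count=3
After op 4 (read()): arr=[18 7 14 _] head=1 tail=3 count=2
After op 5 (write(10)): arr=[18 7 14 10] head=1 tail=0 count=3
After op 6 (write(1)): arr=[1 7 14 10] head=1 tail=1 count=4
After op 7 (write(6)): arr=[1 6 14 10] head=2 tail=2 count=4

Answer: 2 2 4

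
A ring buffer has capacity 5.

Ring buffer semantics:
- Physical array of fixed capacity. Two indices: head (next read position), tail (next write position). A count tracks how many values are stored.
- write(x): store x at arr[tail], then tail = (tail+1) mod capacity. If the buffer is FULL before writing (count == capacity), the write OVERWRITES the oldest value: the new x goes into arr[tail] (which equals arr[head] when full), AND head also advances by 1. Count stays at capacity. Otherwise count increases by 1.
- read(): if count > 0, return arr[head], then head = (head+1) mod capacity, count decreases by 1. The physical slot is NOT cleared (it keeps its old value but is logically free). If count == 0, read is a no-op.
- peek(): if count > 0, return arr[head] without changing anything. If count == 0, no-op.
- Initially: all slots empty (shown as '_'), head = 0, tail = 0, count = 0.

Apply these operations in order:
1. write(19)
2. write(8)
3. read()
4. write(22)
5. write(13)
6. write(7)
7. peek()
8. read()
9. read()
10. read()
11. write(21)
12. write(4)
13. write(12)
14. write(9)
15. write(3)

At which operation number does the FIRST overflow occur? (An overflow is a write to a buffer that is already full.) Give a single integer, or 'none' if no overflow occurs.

After op 1 (write(19)): arr=[19 _ _ _ _] head=0 tail=1 count=1
After op 2 (write(8)): arr=[19 8 _ _ _] head=0 tail=2 count=2
After op 3 (read()): arr=[19 8 _ _ _] head=1 tail=2 count=1
After op 4 (write(22)): arr=[19 8 22 _ _] head=1 tail=3 count=2
After op 5 (write(13)): arr=[19 8 22 13 _] head=1 tail=4 count=3
After op 6 (write(7)): arr=[19 8 22 13 7] head=1 tail=0 count=4
After op 7 (peek()): arr=[19 8 22 13 7] head=1 tail=0 count=4
After op 8 (read()): arr=[19 8 22 13 7] head=2 tail=0 count=3
After op 9 (read()): arr=[19 8 22 13 7] head=3 tail=0 count=2
After op 10 (read()): arr=[19 8 22 13 7] head=4 tail=0 count=1
After op 11 (write(21)): arr=[21 8 22 13 7] head=4 tail=1 count=2
After op 12 (write(4)): arr=[21 4 22 13 7] head=4 tail=2 count=3
After op 13 (write(12)): arr=[21 4 12 13 7] head=4 tail=3 count=4
After op 14 (write(9)): arr=[21 4 12 9 7] head=4 tail=4 count=5
After op 15 (write(3)): arr=[21 4 12 9 3] head=0 tail=0 count=5

Answer: 15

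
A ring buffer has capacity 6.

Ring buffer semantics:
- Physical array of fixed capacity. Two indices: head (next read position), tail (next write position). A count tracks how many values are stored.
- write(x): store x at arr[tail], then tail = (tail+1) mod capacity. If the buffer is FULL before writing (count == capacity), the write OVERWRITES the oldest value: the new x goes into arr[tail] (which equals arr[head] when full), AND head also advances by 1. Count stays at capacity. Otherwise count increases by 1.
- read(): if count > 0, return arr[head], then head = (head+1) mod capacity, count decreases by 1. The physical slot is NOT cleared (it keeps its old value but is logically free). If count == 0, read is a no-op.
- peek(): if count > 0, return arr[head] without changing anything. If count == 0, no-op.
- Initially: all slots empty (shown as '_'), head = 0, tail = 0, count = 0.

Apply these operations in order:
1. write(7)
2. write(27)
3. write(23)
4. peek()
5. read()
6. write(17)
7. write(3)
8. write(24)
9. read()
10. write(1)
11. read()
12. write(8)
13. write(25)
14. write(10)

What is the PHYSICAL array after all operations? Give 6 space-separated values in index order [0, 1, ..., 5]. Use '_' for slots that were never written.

After op 1 (write(7)): arr=[7 _ _ _ _ _] head=0 tail=1 count=1
After op 2 (write(27)): arr=[7 27 _ _ _ _] head=0 tail=2 count=2
After op 3 (write(23)): arr=[7 27 23 _ _ _] head=0 tail=3 count=3
After op 4 (peek()): arr=[7 27 23 _ _ _] head=0 tail=3 count=3
After op 5 (read()): arr=[7 27 23 _ _ _] head=1 tail=3 count=2
After op 6 (write(17)): arr=[7 27 23 17 _ _] head=1 tail=4 count=3
After op 7 (write(3)): arr=[7 27 23 17 3 _] head=1 tail=5 count=4
After op 8 (write(24)): arr=[7 27 23 17 3 24] head=1 tail=0 count=5
After op 9 (read()): arr=[7 27 23 17 3 24] head=2 tail=0 count=4
After op 10 (write(1)): arr=[1 27 23 17 3 24] head=2 tail=1 count=5
After op 11 (read()): arr=[1 27 23 17 3 24] head=3 tail=1 count=4
After op 12 (write(8)): arr=[1 8 23 17 3 24] head=3 tail=2 count=5
After op 13 (write(25)): arr=[1 8 25 17 3 24] head=3 tail=3 count=6
After op 14 (write(10)): arr=[1 8 25 10 3 24] head=4 tail=4 count=6

Answer: 1 8 25 10 3 24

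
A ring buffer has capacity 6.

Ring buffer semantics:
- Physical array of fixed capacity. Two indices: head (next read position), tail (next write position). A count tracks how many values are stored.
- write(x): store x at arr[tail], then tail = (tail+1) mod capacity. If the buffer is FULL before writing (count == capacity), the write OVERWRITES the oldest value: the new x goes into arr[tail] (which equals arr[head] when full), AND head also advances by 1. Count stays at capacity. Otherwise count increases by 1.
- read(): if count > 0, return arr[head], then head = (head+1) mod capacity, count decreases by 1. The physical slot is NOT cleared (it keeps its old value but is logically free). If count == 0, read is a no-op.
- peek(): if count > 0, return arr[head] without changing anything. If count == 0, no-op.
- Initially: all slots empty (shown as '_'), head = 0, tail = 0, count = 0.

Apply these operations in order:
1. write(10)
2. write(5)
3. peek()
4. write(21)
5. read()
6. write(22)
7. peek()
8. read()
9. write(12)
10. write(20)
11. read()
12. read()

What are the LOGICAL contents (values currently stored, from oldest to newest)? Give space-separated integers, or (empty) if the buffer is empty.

Answer: 12 20

Derivation:
After op 1 (write(10)): arr=[10 _ _ _ _ _] head=0 tail=1 count=1
After op 2 (write(5)): arr=[10 5 _ _ _ _] head=0 tail=2 count=2
After op 3 (peek()): arr=[10 5 _ _ _ _] head=0 tail=2 count=2
After op 4 (write(21)): arr=[10 5 21 _ _ _] head=0 tail=3 count=3
After op 5 (read()): arr=[10 5 21 _ _ _] head=1 tail=3 count=2
After op 6 (write(22)): arr=[10 5 21 22 _ _] head=1 tail=4 count=3
After op 7 (peek()): arr=[10 5 21 22 _ _] head=1 tail=4 count=3
After op 8 (read()): arr=[10 5 21 22 _ _] head=2 tail=4 count=2
After op 9 (write(12)): arr=[10 5 21 22 12 _] head=2 tail=5 count=3
After op 10 (write(20)): arr=[10 5 21 22 12 20] head=2 tail=0 count=4
After op 11 (read()): arr=[10 5 21 22 12 20] head=3 tail=0 count=3
After op 12 (read()): arr=[10 5 21 22 12 20] head=4 tail=0 count=2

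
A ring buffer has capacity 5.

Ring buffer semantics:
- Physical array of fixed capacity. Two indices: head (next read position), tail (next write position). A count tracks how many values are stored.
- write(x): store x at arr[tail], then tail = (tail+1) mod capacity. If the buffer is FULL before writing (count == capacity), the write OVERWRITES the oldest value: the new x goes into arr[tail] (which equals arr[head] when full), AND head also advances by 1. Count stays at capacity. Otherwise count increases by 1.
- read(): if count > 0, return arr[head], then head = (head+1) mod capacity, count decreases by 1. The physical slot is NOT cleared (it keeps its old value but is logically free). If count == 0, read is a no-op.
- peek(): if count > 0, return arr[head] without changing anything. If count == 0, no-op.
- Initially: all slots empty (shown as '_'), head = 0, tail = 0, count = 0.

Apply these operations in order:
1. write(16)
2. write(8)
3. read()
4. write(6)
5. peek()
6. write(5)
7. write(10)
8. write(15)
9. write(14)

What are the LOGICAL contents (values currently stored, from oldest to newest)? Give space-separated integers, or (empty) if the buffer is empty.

Answer: 6 5 10 15 14

Derivation:
After op 1 (write(16)): arr=[16 _ _ _ _] head=0 tail=1 count=1
After op 2 (write(8)): arr=[16 8 _ _ _] head=0 tail=2 count=2
After op 3 (read()): arr=[16 8 _ _ _] head=1 tail=2 count=1
After op 4 (write(6)): arr=[16 8 6 _ _] head=1 tail=3 count=2
After op 5 (peek()): arr=[16 8 6 _ _] head=1 tail=3 count=2
After op 6 (write(5)): arr=[16 8 6 5 _] head=1 tail=4 count=3
After op 7 (write(10)): arr=[16 8 6 5 10] head=1 tail=0 count=4
After op 8 (write(15)): arr=[15 8 6 5 10] head=1 tail=1 count=5
After op 9 (write(14)): arr=[15 14 6 5 10] head=2 tail=2 count=5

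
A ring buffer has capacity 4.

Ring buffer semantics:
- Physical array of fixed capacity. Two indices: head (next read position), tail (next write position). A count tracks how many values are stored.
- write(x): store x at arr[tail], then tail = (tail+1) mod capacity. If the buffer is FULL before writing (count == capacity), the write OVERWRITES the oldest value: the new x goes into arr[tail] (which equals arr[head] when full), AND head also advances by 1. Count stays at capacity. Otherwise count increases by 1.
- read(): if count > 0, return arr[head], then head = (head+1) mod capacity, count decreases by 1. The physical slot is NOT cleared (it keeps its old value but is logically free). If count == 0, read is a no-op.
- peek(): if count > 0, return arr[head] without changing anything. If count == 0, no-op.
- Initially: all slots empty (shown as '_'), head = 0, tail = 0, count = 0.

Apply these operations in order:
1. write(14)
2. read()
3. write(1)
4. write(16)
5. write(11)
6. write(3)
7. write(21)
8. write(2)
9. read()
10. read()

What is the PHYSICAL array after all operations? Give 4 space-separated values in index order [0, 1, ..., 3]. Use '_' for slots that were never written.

After op 1 (write(14)): arr=[14 _ _ _] head=0 tail=1 count=1
After op 2 (read()): arr=[14 _ _ _] head=1 tail=1 count=0
After op 3 (write(1)): arr=[14 1 _ _] head=1 tail=2 count=1
After op 4 (write(16)): arr=[14 1 16 _] head=1 tail=3 count=2
After op 5 (write(11)): arr=[14 1 16 11] head=1 tail=0 count=3
After op 6 (write(3)): arr=[3 1 16 11] head=1 tail=1 count=4
After op 7 (write(21)): arr=[3 21 16 11] head=2 tail=2 count=4
After op 8 (write(2)): arr=[3 21 2 11] head=3 tail=3 count=4
After op 9 (read()): arr=[3 21 2 11] head=0 tail=3 count=3
After op 10 (read()): arr=[3 21 2 11] head=1 tail=3 count=2

Answer: 3 21 2 11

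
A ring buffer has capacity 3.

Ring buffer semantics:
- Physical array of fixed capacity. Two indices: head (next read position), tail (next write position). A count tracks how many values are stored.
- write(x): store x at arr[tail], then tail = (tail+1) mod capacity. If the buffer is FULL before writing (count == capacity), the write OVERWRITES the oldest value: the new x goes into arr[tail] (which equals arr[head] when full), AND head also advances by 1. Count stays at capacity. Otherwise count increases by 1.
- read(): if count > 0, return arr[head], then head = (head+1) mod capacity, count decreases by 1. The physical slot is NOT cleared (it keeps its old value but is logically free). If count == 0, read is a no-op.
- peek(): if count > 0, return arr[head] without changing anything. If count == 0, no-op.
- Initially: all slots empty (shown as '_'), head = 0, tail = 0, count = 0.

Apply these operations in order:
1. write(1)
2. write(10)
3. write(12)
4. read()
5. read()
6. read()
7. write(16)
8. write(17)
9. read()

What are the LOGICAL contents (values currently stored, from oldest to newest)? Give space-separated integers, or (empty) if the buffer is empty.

Answer: 17

Derivation:
After op 1 (write(1)): arr=[1 _ _] head=0 tail=1 count=1
After op 2 (write(10)): arr=[1 10 _] head=0 tail=2 count=2
After op 3 (write(12)): arr=[1 10 12] head=0 tail=0 count=3
After op 4 (read()): arr=[1 10 12] head=1 tail=0 count=2
After op 5 (read()): arr=[1 10 12] head=2 tail=0 count=1
After op 6 (read()): arr=[1 10 12] head=0 tail=0 count=0
After op 7 (write(16)): arr=[16 10 12] head=0 tail=1 count=1
After op 8 (write(17)): arr=[16 17 12] head=0 tail=2 count=2
After op 9 (read()): arr=[16 17 12] head=1 tail=2 count=1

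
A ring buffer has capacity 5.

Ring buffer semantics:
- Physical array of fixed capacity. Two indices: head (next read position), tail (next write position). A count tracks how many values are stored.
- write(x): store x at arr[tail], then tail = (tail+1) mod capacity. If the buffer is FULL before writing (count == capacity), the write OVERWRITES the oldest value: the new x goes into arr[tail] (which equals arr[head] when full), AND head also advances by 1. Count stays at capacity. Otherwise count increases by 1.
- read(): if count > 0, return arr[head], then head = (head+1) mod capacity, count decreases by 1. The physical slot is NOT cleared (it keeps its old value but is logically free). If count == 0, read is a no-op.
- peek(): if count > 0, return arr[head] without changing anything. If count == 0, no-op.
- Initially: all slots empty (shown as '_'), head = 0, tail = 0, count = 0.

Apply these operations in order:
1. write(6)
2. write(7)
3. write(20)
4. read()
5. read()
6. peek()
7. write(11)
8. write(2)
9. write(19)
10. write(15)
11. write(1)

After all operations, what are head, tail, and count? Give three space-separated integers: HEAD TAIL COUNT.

Answer: 3 3 5

Derivation:
After op 1 (write(6)): arr=[6 _ _ _ _] head=0 tail=1 count=1
After op 2 (write(7)): arr=[6 7 _ _ _] head=0 tail=2 count=2
After op 3 (write(20)): arr=[6 7 20 _ _] head=0 tail=3 count=3
After op 4 (read()): arr=[6 7 20 _ _] head=1 tail=3 count=2
After op 5 (read()): arr=[6 7 20 _ _] head=2 tail=3 count=1
After op 6 (peek()): arr=[6 7 20 _ _] head=2 tail=3 count=1
After op 7 (write(11)): arr=[6 7 20 11 _] head=2 tail=4 count=2
After op 8 (write(2)): arr=[6 7 20 11 2] head=2 tail=0 count=3
After op 9 (write(19)): arr=[19 7 20 11 2] head=2 tail=1 count=4
After op 10 (write(15)): arr=[19 15 20 11 2] head=2 tail=2 count=5
After op 11 (write(1)): arr=[19 15 1 11 2] head=3 tail=3 count=5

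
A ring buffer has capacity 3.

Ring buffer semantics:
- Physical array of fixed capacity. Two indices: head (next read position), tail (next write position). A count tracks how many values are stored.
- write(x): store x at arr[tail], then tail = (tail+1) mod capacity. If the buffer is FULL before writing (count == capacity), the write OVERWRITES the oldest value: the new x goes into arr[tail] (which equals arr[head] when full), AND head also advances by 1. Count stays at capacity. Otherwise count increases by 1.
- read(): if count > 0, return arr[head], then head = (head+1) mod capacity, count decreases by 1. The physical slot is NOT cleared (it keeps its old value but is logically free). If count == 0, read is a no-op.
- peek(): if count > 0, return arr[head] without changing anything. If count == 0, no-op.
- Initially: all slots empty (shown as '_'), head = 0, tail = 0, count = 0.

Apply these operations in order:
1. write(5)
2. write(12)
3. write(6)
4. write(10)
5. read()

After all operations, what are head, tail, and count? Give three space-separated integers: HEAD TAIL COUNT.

Answer: 2 1 2

Derivation:
After op 1 (write(5)): arr=[5 _ _] head=0 tail=1 count=1
After op 2 (write(12)): arr=[5 12 _] head=0 tail=2 count=2
After op 3 (write(6)): arr=[5 12 6] head=0 tail=0 count=3
After op 4 (write(10)): arr=[10 12 6] head=1 tail=1 count=3
After op 5 (read()): arr=[10 12 6] head=2 tail=1 count=2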